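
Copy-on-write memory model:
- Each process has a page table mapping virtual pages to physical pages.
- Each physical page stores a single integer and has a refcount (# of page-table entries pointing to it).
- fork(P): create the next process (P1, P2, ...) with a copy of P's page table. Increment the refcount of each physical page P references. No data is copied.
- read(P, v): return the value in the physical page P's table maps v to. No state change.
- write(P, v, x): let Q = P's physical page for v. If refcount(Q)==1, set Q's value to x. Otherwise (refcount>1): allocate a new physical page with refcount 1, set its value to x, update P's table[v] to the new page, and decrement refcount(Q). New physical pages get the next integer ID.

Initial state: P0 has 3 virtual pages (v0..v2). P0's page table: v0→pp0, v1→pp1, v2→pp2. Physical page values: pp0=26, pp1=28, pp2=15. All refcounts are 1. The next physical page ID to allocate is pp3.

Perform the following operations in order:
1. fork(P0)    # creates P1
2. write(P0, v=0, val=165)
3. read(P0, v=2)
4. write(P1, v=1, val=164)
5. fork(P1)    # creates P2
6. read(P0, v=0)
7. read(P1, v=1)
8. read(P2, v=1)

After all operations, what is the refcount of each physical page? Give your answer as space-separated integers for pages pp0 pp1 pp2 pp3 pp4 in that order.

Op 1: fork(P0) -> P1. 3 ppages; refcounts: pp0:2 pp1:2 pp2:2
Op 2: write(P0, v0, 165). refcount(pp0)=2>1 -> COPY to pp3. 4 ppages; refcounts: pp0:1 pp1:2 pp2:2 pp3:1
Op 3: read(P0, v2) -> 15. No state change.
Op 4: write(P1, v1, 164). refcount(pp1)=2>1 -> COPY to pp4. 5 ppages; refcounts: pp0:1 pp1:1 pp2:2 pp3:1 pp4:1
Op 5: fork(P1) -> P2. 5 ppages; refcounts: pp0:2 pp1:1 pp2:3 pp3:1 pp4:2
Op 6: read(P0, v0) -> 165. No state change.
Op 7: read(P1, v1) -> 164. No state change.
Op 8: read(P2, v1) -> 164. No state change.

Answer: 2 1 3 1 2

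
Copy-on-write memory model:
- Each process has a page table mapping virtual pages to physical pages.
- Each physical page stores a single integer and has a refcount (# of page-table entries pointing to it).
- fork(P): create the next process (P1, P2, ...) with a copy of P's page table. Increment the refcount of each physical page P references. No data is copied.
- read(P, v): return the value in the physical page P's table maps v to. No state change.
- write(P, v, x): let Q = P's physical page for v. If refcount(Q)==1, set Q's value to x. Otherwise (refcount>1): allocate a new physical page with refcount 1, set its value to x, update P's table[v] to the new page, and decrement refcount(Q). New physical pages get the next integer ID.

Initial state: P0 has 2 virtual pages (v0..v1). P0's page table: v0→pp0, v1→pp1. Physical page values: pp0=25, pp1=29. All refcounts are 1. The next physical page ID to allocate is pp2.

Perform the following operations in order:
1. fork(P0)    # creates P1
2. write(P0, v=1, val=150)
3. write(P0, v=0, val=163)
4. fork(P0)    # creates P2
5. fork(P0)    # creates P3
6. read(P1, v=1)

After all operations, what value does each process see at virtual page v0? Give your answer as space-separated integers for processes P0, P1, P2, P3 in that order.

Op 1: fork(P0) -> P1. 2 ppages; refcounts: pp0:2 pp1:2
Op 2: write(P0, v1, 150). refcount(pp1)=2>1 -> COPY to pp2. 3 ppages; refcounts: pp0:2 pp1:1 pp2:1
Op 3: write(P0, v0, 163). refcount(pp0)=2>1 -> COPY to pp3. 4 ppages; refcounts: pp0:1 pp1:1 pp2:1 pp3:1
Op 4: fork(P0) -> P2. 4 ppages; refcounts: pp0:1 pp1:1 pp2:2 pp3:2
Op 5: fork(P0) -> P3. 4 ppages; refcounts: pp0:1 pp1:1 pp2:3 pp3:3
Op 6: read(P1, v1) -> 29. No state change.
P0: v0 -> pp3 = 163
P1: v0 -> pp0 = 25
P2: v0 -> pp3 = 163
P3: v0 -> pp3 = 163

Answer: 163 25 163 163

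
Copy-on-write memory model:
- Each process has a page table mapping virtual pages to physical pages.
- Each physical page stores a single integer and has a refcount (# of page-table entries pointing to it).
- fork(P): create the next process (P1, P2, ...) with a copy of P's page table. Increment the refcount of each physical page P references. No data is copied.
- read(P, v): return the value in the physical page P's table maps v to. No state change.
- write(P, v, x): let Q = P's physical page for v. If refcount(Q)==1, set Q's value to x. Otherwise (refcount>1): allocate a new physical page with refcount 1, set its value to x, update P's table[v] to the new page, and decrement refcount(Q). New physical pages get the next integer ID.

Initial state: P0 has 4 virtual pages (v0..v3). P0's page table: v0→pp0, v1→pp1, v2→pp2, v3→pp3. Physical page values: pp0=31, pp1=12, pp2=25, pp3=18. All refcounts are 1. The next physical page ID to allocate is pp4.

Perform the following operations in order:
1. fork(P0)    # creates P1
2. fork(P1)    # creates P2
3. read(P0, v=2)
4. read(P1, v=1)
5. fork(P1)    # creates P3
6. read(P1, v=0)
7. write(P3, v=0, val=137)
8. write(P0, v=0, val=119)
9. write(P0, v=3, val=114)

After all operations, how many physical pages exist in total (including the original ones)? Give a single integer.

Answer: 7

Derivation:
Op 1: fork(P0) -> P1. 4 ppages; refcounts: pp0:2 pp1:2 pp2:2 pp3:2
Op 2: fork(P1) -> P2. 4 ppages; refcounts: pp0:3 pp1:3 pp2:3 pp3:3
Op 3: read(P0, v2) -> 25. No state change.
Op 4: read(P1, v1) -> 12. No state change.
Op 5: fork(P1) -> P3. 4 ppages; refcounts: pp0:4 pp1:4 pp2:4 pp3:4
Op 6: read(P1, v0) -> 31. No state change.
Op 7: write(P3, v0, 137). refcount(pp0)=4>1 -> COPY to pp4. 5 ppages; refcounts: pp0:3 pp1:4 pp2:4 pp3:4 pp4:1
Op 8: write(P0, v0, 119). refcount(pp0)=3>1 -> COPY to pp5. 6 ppages; refcounts: pp0:2 pp1:4 pp2:4 pp3:4 pp4:1 pp5:1
Op 9: write(P0, v3, 114). refcount(pp3)=4>1 -> COPY to pp6. 7 ppages; refcounts: pp0:2 pp1:4 pp2:4 pp3:3 pp4:1 pp5:1 pp6:1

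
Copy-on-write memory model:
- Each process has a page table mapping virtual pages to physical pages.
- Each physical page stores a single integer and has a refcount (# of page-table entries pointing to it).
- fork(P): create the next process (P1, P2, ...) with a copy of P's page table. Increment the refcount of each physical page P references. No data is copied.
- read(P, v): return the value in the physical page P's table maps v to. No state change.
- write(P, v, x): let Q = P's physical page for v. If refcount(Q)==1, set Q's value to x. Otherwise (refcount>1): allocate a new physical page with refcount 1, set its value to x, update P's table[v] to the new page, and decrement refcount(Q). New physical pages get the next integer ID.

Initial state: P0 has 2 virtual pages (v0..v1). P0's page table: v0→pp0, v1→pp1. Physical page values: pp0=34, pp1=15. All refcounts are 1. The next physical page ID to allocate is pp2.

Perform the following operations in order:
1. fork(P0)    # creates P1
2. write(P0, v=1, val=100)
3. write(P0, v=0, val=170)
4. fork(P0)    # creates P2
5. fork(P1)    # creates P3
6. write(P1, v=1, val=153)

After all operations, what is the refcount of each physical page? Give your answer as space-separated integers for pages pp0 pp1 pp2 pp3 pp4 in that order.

Answer: 2 1 2 2 1

Derivation:
Op 1: fork(P0) -> P1. 2 ppages; refcounts: pp0:2 pp1:2
Op 2: write(P0, v1, 100). refcount(pp1)=2>1 -> COPY to pp2. 3 ppages; refcounts: pp0:2 pp1:1 pp2:1
Op 3: write(P0, v0, 170). refcount(pp0)=2>1 -> COPY to pp3. 4 ppages; refcounts: pp0:1 pp1:1 pp2:1 pp3:1
Op 4: fork(P0) -> P2. 4 ppages; refcounts: pp0:1 pp1:1 pp2:2 pp3:2
Op 5: fork(P1) -> P3. 4 ppages; refcounts: pp0:2 pp1:2 pp2:2 pp3:2
Op 6: write(P1, v1, 153). refcount(pp1)=2>1 -> COPY to pp4. 5 ppages; refcounts: pp0:2 pp1:1 pp2:2 pp3:2 pp4:1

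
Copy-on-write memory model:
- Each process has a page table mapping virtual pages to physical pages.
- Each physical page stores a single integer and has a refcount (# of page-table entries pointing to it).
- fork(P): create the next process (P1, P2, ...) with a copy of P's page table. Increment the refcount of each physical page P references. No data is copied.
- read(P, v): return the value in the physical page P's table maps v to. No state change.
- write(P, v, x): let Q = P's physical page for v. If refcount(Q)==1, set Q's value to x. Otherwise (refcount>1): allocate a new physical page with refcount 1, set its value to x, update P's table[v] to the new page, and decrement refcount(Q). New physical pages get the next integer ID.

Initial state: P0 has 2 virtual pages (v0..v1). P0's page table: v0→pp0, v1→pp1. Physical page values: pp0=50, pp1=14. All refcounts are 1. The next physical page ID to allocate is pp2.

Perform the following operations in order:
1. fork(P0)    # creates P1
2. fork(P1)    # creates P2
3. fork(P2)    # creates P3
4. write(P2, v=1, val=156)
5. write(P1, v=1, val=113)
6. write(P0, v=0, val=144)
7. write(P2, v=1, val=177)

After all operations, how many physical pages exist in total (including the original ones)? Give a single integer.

Answer: 5

Derivation:
Op 1: fork(P0) -> P1. 2 ppages; refcounts: pp0:2 pp1:2
Op 2: fork(P1) -> P2. 2 ppages; refcounts: pp0:3 pp1:3
Op 3: fork(P2) -> P3. 2 ppages; refcounts: pp0:4 pp1:4
Op 4: write(P2, v1, 156). refcount(pp1)=4>1 -> COPY to pp2. 3 ppages; refcounts: pp0:4 pp1:3 pp2:1
Op 5: write(P1, v1, 113). refcount(pp1)=3>1 -> COPY to pp3. 4 ppages; refcounts: pp0:4 pp1:2 pp2:1 pp3:1
Op 6: write(P0, v0, 144). refcount(pp0)=4>1 -> COPY to pp4. 5 ppages; refcounts: pp0:3 pp1:2 pp2:1 pp3:1 pp4:1
Op 7: write(P2, v1, 177). refcount(pp2)=1 -> write in place. 5 ppages; refcounts: pp0:3 pp1:2 pp2:1 pp3:1 pp4:1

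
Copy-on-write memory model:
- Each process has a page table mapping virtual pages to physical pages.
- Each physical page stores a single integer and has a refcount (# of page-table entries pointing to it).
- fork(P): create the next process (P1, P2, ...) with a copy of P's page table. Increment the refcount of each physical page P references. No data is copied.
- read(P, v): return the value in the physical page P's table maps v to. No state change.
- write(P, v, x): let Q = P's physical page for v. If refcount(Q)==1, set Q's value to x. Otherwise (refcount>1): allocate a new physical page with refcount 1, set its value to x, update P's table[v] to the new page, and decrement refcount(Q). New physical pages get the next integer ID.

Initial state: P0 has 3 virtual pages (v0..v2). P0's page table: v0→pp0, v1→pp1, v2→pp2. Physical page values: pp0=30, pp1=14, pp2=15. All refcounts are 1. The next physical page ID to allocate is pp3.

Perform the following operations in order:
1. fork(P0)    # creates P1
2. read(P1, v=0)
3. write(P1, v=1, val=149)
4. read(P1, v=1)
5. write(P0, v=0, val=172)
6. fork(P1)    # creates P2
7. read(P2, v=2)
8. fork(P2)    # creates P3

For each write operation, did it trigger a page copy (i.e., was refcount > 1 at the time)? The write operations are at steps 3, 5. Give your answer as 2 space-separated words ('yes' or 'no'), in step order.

Op 1: fork(P0) -> P1. 3 ppages; refcounts: pp0:2 pp1:2 pp2:2
Op 2: read(P1, v0) -> 30. No state change.
Op 3: write(P1, v1, 149). refcount(pp1)=2>1 -> COPY to pp3. 4 ppages; refcounts: pp0:2 pp1:1 pp2:2 pp3:1
Op 4: read(P1, v1) -> 149. No state change.
Op 5: write(P0, v0, 172). refcount(pp0)=2>1 -> COPY to pp4. 5 ppages; refcounts: pp0:1 pp1:1 pp2:2 pp3:1 pp4:1
Op 6: fork(P1) -> P2. 5 ppages; refcounts: pp0:2 pp1:1 pp2:3 pp3:2 pp4:1
Op 7: read(P2, v2) -> 15. No state change.
Op 8: fork(P2) -> P3. 5 ppages; refcounts: pp0:3 pp1:1 pp2:4 pp3:3 pp4:1

yes yes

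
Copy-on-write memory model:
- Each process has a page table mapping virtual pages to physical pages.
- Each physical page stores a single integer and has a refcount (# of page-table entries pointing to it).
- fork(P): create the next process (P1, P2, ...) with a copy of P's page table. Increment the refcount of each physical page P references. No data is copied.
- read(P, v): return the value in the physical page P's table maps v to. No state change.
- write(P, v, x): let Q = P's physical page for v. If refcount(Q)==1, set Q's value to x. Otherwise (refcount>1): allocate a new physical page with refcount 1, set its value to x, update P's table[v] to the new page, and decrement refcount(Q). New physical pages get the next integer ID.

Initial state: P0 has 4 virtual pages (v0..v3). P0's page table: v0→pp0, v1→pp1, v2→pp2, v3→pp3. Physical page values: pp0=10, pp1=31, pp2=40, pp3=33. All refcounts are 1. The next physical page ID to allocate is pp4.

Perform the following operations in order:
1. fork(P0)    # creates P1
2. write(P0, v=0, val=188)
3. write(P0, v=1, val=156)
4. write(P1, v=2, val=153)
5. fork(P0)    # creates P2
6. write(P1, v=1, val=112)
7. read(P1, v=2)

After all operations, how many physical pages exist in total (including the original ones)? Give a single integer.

Answer: 7

Derivation:
Op 1: fork(P0) -> P1. 4 ppages; refcounts: pp0:2 pp1:2 pp2:2 pp3:2
Op 2: write(P0, v0, 188). refcount(pp0)=2>1 -> COPY to pp4. 5 ppages; refcounts: pp0:1 pp1:2 pp2:2 pp3:2 pp4:1
Op 3: write(P0, v1, 156). refcount(pp1)=2>1 -> COPY to pp5. 6 ppages; refcounts: pp0:1 pp1:1 pp2:2 pp3:2 pp4:1 pp5:1
Op 4: write(P1, v2, 153). refcount(pp2)=2>1 -> COPY to pp6. 7 ppages; refcounts: pp0:1 pp1:1 pp2:1 pp3:2 pp4:1 pp5:1 pp6:1
Op 5: fork(P0) -> P2. 7 ppages; refcounts: pp0:1 pp1:1 pp2:2 pp3:3 pp4:2 pp5:2 pp6:1
Op 6: write(P1, v1, 112). refcount(pp1)=1 -> write in place. 7 ppages; refcounts: pp0:1 pp1:1 pp2:2 pp3:3 pp4:2 pp5:2 pp6:1
Op 7: read(P1, v2) -> 153. No state change.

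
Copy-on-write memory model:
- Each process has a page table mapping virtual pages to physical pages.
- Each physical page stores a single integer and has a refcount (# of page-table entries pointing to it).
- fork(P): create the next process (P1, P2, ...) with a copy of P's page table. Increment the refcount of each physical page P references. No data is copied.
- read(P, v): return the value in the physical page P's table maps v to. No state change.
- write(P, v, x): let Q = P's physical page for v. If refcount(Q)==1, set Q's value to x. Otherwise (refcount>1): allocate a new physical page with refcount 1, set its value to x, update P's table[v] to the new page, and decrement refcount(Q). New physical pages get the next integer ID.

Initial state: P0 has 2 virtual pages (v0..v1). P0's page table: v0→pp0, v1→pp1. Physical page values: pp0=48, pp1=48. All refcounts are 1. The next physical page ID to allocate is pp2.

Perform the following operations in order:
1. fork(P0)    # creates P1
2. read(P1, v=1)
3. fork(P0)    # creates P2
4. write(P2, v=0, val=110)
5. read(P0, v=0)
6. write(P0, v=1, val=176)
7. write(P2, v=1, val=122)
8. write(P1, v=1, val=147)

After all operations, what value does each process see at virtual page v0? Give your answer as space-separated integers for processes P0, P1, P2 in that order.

Answer: 48 48 110

Derivation:
Op 1: fork(P0) -> P1. 2 ppages; refcounts: pp0:2 pp1:2
Op 2: read(P1, v1) -> 48. No state change.
Op 3: fork(P0) -> P2. 2 ppages; refcounts: pp0:3 pp1:3
Op 4: write(P2, v0, 110). refcount(pp0)=3>1 -> COPY to pp2. 3 ppages; refcounts: pp0:2 pp1:3 pp2:1
Op 5: read(P0, v0) -> 48. No state change.
Op 6: write(P0, v1, 176). refcount(pp1)=3>1 -> COPY to pp3. 4 ppages; refcounts: pp0:2 pp1:2 pp2:1 pp3:1
Op 7: write(P2, v1, 122). refcount(pp1)=2>1 -> COPY to pp4. 5 ppages; refcounts: pp0:2 pp1:1 pp2:1 pp3:1 pp4:1
Op 8: write(P1, v1, 147). refcount(pp1)=1 -> write in place. 5 ppages; refcounts: pp0:2 pp1:1 pp2:1 pp3:1 pp4:1
P0: v0 -> pp0 = 48
P1: v0 -> pp0 = 48
P2: v0 -> pp2 = 110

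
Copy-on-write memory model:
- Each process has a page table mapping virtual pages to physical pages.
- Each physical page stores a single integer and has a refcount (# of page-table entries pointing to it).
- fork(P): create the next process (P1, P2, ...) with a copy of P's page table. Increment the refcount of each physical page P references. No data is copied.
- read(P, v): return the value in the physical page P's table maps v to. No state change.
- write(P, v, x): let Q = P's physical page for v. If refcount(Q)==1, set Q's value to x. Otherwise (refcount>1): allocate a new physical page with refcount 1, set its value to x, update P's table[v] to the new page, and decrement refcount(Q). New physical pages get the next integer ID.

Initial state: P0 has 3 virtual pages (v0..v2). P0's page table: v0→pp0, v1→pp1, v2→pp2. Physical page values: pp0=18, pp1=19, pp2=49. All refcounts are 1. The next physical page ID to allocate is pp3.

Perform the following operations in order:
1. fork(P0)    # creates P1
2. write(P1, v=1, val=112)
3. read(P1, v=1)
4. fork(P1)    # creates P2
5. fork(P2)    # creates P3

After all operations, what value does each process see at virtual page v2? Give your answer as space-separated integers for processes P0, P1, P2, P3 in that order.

Op 1: fork(P0) -> P1. 3 ppages; refcounts: pp0:2 pp1:2 pp2:2
Op 2: write(P1, v1, 112). refcount(pp1)=2>1 -> COPY to pp3. 4 ppages; refcounts: pp0:2 pp1:1 pp2:2 pp3:1
Op 3: read(P1, v1) -> 112. No state change.
Op 4: fork(P1) -> P2. 4 ppages; refcounts: pp0:3 pp1:1 pp2:3 pp3:2
Op 5: fork(P2) -> P3. 4 ppages; refcounts: pp0:4 pp1:1 pp2:4 pp3:3
P0: v2 -> pp2 = 49
P1: v2 -> pp2 = 49
P2: v2 -> pp2 = 49
P3: v2 -> pp2 = 49

Answer: 49 49 49 49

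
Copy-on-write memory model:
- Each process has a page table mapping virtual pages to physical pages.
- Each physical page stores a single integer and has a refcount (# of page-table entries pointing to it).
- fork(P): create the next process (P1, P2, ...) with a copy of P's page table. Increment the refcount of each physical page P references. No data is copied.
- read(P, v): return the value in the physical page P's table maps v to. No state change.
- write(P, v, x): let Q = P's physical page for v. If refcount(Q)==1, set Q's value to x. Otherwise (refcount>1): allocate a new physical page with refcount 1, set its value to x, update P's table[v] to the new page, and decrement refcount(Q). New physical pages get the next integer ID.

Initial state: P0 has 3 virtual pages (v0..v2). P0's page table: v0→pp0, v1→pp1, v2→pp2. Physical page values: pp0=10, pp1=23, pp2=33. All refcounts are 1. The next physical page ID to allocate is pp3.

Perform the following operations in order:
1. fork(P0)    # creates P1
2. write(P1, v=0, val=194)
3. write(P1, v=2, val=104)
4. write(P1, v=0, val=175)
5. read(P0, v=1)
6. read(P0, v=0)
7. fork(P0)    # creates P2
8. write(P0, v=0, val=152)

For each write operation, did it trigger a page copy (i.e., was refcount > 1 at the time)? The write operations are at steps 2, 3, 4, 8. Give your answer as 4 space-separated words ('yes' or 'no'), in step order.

Op 1: fork(P0) -> P1. 3 ppages; refcounts: pp0:2 pp1:2 pp2:2
Op 2: write(P1, v0, 194). refcount(pp0)=2>1 -> COPY to pp3. 4 ppages; refcounts: pp0:1 pp1:2 pp2:2 pp3:1
Op 3: write(P1, v2, 104). refcount(pp2)=2>1 -> COPY to pp4. 5 ppages; refcounts: pp0:1 pp1:2 pp2:1 pp3:1 pp4:1
Op 4: write(P1, v0, 175). refcount(pp3)=1 -> write in place. 5 ppages; refcounts: pp0:1 pp1:2 pp2:1 pp3:1 pp4:1
Op 5: read(P0, v1) -> 23. No state change.
Op 6: read(P0, v0) -> 10. No state change.
Op 7: fork(P0) -> P2. 5 ppages; refcounts: pp0:2 pp1:3 pp2:2 pp3:1 pp4:1
Op 8: write(P0, v0, 152). refcount(pp0)=2>1 -> COPY to pp5. 6 ppages; refcounts: pp0:1 pp1:3 pp2:2 pp3:1 pp4:1 pp5:1

yes yes no yes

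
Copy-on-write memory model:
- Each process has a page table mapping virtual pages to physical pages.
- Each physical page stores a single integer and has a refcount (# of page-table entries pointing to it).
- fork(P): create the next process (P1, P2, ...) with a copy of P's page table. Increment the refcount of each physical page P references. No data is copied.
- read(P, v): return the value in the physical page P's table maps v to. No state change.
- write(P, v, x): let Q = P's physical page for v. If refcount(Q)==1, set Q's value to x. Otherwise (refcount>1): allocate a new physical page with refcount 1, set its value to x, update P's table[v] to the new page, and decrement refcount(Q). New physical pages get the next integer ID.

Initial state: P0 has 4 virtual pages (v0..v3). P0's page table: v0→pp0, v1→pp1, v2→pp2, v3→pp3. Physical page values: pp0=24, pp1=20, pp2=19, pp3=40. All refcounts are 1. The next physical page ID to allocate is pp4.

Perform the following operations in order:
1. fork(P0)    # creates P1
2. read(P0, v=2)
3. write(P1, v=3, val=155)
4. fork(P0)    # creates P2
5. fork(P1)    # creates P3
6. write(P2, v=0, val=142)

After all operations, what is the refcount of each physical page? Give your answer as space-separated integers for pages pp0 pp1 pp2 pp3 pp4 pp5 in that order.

Answer: 3 4 4 2 2 1

Derivation:
Op 1: fork(P0) -> P1. 4 ppages; refcounts: pp0:2 pp1:2 pp2:2 pp3:2
Op 2: read(P0, v2) -> 19. No state change.
Op 3: write(P1, v3, 155). refcount(pp3)=2>1 -> COPY to pp4. 5 ppages; refcounts: pp0:2 pp1:2 pp2:2 pp3:1 pp4:1
Op 4: fork(P0) -> P2. 5 ppages; refcounts: pp0:3 pp1:3 pp2:3 pp3:2 pp4:1
Op 5: fork(P1) -> P3. 5 ppages; refcounts: pp0:4 pp1:4 pp2:4 pp3:2 pp4:2
Op 6: write(P2, v0, 142). refcount(pp0)=4>1 -> COPY to pp5. 6 ppages; refcounts: pp0:3 pp1:4 pp2:4 pp3:2 pp4:2 pp5:1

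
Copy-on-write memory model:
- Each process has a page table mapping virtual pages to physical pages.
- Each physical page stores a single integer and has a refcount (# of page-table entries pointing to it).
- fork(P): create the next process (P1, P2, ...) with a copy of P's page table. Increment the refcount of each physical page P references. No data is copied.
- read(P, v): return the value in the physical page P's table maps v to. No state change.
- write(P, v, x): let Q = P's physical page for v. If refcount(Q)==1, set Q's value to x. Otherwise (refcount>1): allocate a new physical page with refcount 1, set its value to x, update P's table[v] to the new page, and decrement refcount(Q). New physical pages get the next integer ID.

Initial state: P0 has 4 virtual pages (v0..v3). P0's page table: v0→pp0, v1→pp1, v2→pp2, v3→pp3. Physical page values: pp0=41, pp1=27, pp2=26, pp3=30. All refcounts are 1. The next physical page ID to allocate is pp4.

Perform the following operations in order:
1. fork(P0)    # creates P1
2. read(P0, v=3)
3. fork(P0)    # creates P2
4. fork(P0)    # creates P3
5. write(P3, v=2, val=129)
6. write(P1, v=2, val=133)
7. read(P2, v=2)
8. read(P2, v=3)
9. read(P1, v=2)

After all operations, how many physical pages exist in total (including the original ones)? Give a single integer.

Op 1: fork(P0) -> P1. 4 ppages; refcounts: pp0:2 pp1:2 pp2:2 pp3:2
Op 2: read(P0, v3) -> 30. No state change.
Op 3: fork(P0) -> P2. 4 ppages; refcounts: pp0:3 pp1:3 pp2:3 pp3:3
Op 4: fork(P0) -> P3. 4 ppages; refcounts: pp0:4 pp1:4 pp2:4 pp3:4
Op 5: write(P3, v2, 129). refcount(pp2)=4>1 -> COPY to pp4. 5 ppages; refcounts: pp0:4 pp1:4 pp2:3 pp3:4 pp4:1
Op 6: write(P1, v2, 133). refcount(pp2)=3>1 -> COPY to pp5. 6 ppages; refcounts: pp0:4 pp1:4 pp2:2 pp3:4 pp4:1 pp5:1
Op 7: read(P2, v2) -> 26. No state change.
Op 8: read(P2, v3) -> 30. No state change.
Op 9: read(P1, v2) -> 133. No state change.

Answer: 6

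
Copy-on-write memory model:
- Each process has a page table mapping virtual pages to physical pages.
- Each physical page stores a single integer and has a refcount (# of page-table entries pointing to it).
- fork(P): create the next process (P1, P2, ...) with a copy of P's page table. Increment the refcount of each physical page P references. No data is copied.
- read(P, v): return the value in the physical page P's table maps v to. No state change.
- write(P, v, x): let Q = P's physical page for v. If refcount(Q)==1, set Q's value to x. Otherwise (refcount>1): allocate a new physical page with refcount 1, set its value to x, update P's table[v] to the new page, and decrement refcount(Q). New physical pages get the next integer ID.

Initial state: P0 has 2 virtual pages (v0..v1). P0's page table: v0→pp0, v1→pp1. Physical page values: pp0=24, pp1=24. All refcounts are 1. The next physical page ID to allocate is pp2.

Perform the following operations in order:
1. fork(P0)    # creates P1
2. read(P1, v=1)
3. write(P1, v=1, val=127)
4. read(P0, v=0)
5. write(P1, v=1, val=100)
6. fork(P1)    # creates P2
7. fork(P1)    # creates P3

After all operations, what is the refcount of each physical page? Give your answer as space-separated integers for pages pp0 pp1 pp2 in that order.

Op 1: fork(P0) -> P1. 2 ppages; refcounts: pp0:2 pp1:2
Op 2: read(P1, v1) -> 24. No state change.
Op 3: write(P1, v1, 127). refcount(pp1)=2>1 -> COPY to pp2. 3 ppages; refcounts: pp0:2 pp1:1 pp2:1
Op 4: read(P0, v0) -> 24. No state change.
Op 5: write(P1, v1, 100). refcount(pp2)=1 -> write in place. 3 ppages; refcounts: pp0:2 pp1:1 pp2:1
Op 6: fork(P1) -> P2. 3 ppages; refcounts: pp0:3 pp1:1 pp2:2
Op 7: fork(P1) -> P3. 3 ppages; refcounts: pp0:4 pp1:1 pp2:3

Answer: 4 1 3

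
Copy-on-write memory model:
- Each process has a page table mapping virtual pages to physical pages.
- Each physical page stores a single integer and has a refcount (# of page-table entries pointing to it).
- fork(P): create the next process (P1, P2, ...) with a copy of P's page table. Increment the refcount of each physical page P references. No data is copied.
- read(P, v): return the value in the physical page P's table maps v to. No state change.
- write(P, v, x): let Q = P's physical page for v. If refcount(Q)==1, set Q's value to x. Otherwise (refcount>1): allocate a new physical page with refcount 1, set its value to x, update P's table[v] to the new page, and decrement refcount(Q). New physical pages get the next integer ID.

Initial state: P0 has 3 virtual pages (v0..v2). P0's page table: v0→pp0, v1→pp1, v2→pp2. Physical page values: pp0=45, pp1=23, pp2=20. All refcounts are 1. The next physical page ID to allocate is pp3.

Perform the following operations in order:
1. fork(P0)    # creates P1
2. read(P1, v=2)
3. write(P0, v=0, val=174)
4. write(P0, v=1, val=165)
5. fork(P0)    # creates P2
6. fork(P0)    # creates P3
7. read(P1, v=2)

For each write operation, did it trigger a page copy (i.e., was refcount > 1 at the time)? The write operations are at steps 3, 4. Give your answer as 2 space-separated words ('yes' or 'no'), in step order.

Op 1: fork(P0) -> P1. 3 ppages; refcounts: pp0:2 pp1:2 pp2:2
Op 2: read(P1, v2) -> 20. No state change.
Op 3: write(P0, v0, 174). refcount(pp0)=2>1 -> COPY to pp3. 4 ppages; refcounts: pp0:1 pp1:2 pp2:2 pp3:1
Op 4: write(P0, v1, 165). refcount(pp1)=2>1 -> COPY to pp4. 5 ppages; refcounts: pp0:1 pp1:1 pp2:2 pp3:1 pp4:1
Op 5: fork(P0) -> P2. 5 ppages; refcounts: pp0:1 pp1:1 pp2:3 pp3:2 pp4:2
Op 6: fork(P0) -> P3. 5 ppages; refcounts: pp0:1 pp1:1 pp2:4 pp3:3 pp4:3
Op 7: read(P1, v2) -> 20. No state change.

yes yes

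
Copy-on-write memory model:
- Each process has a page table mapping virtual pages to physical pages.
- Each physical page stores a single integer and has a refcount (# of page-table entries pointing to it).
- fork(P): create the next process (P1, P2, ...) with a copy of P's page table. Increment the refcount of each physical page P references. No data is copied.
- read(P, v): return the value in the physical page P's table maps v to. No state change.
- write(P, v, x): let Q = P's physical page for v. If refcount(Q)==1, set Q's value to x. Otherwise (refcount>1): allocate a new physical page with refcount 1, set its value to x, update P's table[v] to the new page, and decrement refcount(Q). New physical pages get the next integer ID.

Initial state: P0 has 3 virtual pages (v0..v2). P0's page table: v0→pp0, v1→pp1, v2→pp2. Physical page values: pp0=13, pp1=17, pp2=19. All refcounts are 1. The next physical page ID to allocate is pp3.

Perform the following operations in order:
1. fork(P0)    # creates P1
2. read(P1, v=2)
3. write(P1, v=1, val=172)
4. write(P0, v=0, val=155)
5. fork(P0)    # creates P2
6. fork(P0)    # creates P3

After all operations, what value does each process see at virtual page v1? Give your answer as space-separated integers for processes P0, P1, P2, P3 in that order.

Op 1: fork(P0) -> P1. 3 ppages; refcounts: pp0:2 pp1:2 pp2:2
Op 2: read(P1, v2) -> 19. No state change.
Op 3: write(P1, v1, 172). refcount(pp1)=2>1 -> COPY to pp3. 4 ppages; refcounts: pp0:2 pp1:1 pp2:2 pp3:1
Op 4: write(P0, v0, 155). refcount(pp0)=2>1 -> COPY to pp4. 5 ppages; refcounts: pp0:1 pp1:1 pp2:2 pp3:1 pp4:1
Op 5: fork(P0) -> P2. 5 ppages; refcounts: pp0:1 pp1:2 pp2:3 pp3:1 pp4:2
Op 6: fork(P0) -> P3. 5 ppages; refcounts: pp0:1 pp1:3 pp2:4 pp3:1 pp4:3
P0: v1 -> pp1 = 17
P1: v1 -> pp3 = 172
P2: v1 -> pp1 = 17
P3: v1 -> pp1 = 17

Answer: 17 172 17 17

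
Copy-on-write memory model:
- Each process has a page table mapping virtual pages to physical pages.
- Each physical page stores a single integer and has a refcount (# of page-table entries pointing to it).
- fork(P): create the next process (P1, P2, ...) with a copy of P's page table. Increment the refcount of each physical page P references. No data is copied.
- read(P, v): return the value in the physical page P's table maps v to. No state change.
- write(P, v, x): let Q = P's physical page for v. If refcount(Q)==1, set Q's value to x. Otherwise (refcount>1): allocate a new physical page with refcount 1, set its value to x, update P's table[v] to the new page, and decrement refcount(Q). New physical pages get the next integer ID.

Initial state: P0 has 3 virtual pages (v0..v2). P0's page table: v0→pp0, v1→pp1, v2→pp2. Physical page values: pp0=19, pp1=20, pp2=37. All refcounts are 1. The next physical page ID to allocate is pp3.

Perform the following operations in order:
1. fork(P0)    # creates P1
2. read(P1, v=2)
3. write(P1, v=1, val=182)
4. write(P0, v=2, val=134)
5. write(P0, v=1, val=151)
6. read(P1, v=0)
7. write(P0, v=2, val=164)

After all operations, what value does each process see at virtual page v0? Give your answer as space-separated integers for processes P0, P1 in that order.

Answer: 19 19

Derivation:
Op 1: fork(P0) -> P1. 3 ppages; refcounts: pp0:2 pp1:2 pp2:2
Op 2: read(P1, v2) -> 37. No state change.
Op 3: write(P1, v1, 182). refcount(pp1)=2>1 -> COPY to pp3. 4 ppages; refcounts: pp0:2 pp1:1 pp2:2 pp3:1
Op 4: write(P0, v2, 134). refcount(pp2)=2>1 -> COPY to pp4. 5 ppages; refcounts: pp0:2 pp1:1 pp2:1 pp3:1 pp4:1
Op 5: write(P0, v1, 151). refcount(pp1)=1 -> write in place. 5 ppages; refcounts: pp0:2 pp1:1 pp2:1 pp3:1 pp4:1
Op 6: read(P1, v0) -> 19. No state change.
Op 7: write(P0, v2, 164). refcount(pp4)=1 -> write in place. 5 ppages; refcounts: pp0:2 pp1:1 pp2:1 pp3:1 pp4:1
P0: v0 -> pp0 = 19
P1: v0 -> pp0 = 19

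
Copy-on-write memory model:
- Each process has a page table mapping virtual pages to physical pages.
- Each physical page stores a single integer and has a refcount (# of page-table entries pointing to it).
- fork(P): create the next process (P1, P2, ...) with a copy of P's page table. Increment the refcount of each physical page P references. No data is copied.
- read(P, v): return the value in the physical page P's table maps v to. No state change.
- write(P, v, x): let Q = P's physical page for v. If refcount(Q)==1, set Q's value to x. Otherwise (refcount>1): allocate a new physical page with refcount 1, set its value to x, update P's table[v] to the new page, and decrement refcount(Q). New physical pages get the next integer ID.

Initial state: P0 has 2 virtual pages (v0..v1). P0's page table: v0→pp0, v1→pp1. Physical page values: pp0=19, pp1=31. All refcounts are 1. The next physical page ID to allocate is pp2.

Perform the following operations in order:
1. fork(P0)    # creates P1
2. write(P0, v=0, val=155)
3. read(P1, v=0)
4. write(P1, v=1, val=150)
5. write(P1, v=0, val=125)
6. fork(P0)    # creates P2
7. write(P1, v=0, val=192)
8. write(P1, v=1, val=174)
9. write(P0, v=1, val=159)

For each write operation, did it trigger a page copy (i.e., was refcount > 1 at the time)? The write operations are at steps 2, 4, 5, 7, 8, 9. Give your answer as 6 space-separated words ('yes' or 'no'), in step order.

Op 1: fork(P0) -> P1. 2 ppages; refcounts: pp0:2 pp1:2
Op 2: write(P0, v0, 155). refcount(pp0)=2>1 -> COPY to pp2. 3 ppages; refcounts: pp0:1 pp1:2 pp2:1
Op 3: read(P1, v0) -> 19. No state change.
Op 4: write(P1, v1, 150). refcount(pp1)=2>1 -> COPY to pp3. 4 ppages; refcounts: pp0:1 pp1:1 pp2:1 pp3:1
Op 5: write(P1, v0, 125). refcount(pp0)=1 -> write in place. 4 ppages; refcounts: pp0:1 pp1:1 pp2:1 pp3:1
Op 6: fork(P0) -> P2. 4 ppages; refcounts: pp0:1 pp1:2 pp2:2 pp3:1
Op 7: write(P1, v0, 192). refcount(pp0)=1 -> write in place. 4 ppages; refcounts: pp0:1 pp1:2 pp2:2 pp3:1
Op 8: write(P1, v1, 174). refcount(pp3)=1 -> write in place. 4 ppages; refcounts: pp0:1 pp1:2 pp2:2 pp3:1
Op 9: write(P0, v1, 159). refcount(pp1)=2>1 -> COPY to pp4. 5 ppages; refcounts: pp0:1 pp1:1 pp2:2 pp3:1 pp4:1

yes yes no no no yes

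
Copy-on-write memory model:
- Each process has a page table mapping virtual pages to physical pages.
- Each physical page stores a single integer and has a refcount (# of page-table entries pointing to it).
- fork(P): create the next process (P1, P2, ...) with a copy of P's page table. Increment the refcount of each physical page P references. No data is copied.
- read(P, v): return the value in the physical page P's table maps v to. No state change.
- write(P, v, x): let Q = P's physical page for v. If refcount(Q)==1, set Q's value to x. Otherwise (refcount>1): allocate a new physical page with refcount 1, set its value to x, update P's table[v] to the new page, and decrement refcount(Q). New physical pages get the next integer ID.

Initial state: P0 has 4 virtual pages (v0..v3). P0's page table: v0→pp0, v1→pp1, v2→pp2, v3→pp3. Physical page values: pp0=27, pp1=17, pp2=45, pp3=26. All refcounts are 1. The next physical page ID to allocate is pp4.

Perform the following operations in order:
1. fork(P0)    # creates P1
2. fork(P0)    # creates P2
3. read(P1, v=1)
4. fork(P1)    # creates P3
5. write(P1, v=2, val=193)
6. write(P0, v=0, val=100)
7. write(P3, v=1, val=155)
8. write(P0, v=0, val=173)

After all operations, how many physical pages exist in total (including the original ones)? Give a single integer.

Answer: 7

Derivation:
Op 1: fork(P0) -> P1. 4 ppages; refcounts: pp0:2 pp1:2 pp2:2 pp3:2
Op 2: fork(P0) -> P2. 4 ppages; refcounts: pp0:3 pp1:3 pp2:3 pp3:3
Op 3: read(P1, v1) -> 17. No state change.
Op 4: fork(P1) -> P3. 4 ppages; refcounts: pp0:4 pp1:4 pp2:4 pp3:4
Op 5: write(P1, v2, 193). refcount(pp2)=4>1 -> COPY to pp4. 5 ppages; refcounts: pp0:4 pp1:4 pp2:3 pp3:4 pp4:1
Op 6: write(P0, v0, 100). refcount(pp0)=4>1 -> COPY to pp5. 6 ppages; refcounts: pp0:3 pp1:4 pp2:3 pp3:4 pp4:1 pp5:1
Op 7: write(P3, v1, 155). refcount(pp1)=4>1 -> COPY to pp6. 7 ppages; refcounts: pp0:3 pp1:3 pp2:3 pp3:4 pp4:1 pp5:1 pp6:1
Op 8: write(P0, v0, 173). refcount(pp5)=1 -> write in place. 7 ppages; refcounts: pp0:3 pp1:3 pp2:3 pp3:4 pp4:1 pp5:1 pp6:1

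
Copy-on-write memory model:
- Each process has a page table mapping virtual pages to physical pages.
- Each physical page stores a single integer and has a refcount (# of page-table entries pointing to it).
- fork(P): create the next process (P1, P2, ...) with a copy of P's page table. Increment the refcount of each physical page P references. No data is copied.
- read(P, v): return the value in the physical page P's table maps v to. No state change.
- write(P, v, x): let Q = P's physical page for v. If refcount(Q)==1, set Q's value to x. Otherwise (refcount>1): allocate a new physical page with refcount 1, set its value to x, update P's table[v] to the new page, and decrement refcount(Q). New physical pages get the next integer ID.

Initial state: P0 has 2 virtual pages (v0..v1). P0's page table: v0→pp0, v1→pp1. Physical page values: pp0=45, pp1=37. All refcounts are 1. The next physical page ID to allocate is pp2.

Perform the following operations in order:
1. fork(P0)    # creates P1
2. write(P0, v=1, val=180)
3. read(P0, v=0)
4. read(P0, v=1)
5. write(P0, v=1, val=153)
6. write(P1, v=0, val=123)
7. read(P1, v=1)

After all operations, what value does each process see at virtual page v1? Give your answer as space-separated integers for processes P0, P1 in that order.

Op 1: fork(P0) -> P1. 2 ppages; refcounts: pp0:2 pp1:2
Op 2: write(P0, v1, 180). refcount(pp1)=2>1 -> COPY to pp2. 3 ppages; refcounts: pp0:2 pp1:1 pp2:1
Op 3: read(P0, v0) -> 45. No state change.
Op 4: read(P0, v1) -> 180. No state change.
Op 5: write(P0, v1, 153). refcount(pp2)=1 -> write in place. 3 ppages; refcounts: pp0:2 pp1:1 pp2:1
Op 6: write(P1, v0, 123). refcount(pp0)=2>1 -> COPY to pp3. 4 ppages; refcounts: pp0:1 pp1:1 pp2:1 pp3:1
Op 7: read(P1, v1) -> 37. No state change.
P0: v1 -> pp2 = 153
P1: v1 -> pp1 = 37

Answer: 153 37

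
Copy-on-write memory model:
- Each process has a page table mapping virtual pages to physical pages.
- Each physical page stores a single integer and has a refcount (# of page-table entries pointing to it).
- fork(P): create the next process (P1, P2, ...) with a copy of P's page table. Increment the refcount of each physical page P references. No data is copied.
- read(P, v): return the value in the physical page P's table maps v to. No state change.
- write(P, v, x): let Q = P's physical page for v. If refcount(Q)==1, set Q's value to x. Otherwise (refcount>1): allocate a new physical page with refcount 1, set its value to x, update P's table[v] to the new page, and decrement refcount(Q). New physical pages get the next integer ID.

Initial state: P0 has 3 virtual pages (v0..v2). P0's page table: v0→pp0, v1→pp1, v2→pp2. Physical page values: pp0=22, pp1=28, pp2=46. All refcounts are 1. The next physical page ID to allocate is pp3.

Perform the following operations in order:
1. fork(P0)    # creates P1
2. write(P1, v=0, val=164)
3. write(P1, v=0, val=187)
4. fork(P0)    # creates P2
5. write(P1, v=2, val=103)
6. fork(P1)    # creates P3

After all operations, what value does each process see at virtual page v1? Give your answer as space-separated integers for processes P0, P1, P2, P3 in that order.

Answer: 28 28 28 28

Derivation:
Op 1: fork(P0) -> P1. 3 ppages; refcounts: pp0:2 pp1:2 pp2:2
Op 2: write(P1, v0, 164). refcount(pp0)=2>1 -> COPY to pp3. 4 ppages; refcounts: pp0:1 pp1:2 pp2:2 pp3:1
Op 3: write(P1, v0, 187). refcount(pp3)=1 -> write in place. 4 ppages; refcounts: pp0:1 pp1:2 pp2:2 pp3:1
Op 4: fork(P0) -> P2. 4 ppages; refcounts: pp0:2 pp1:3 pp2:3 pp3:1
Op 5: write(P1, v2, 103). refcount(pp2)=3>1 -> COPY to pp4. 5 ppages; refcounts: pp0:2 pp1:3 pp2:2 pp3:1 pp4:1
Op 6: fork(P1) -> P3. 5 ppages; refcounts: pp0:2 pp1:4 pp2:2 pp3:2 pp4:2
P0: v1 -> pp1 = 28
P1: v1 -> pp1 = 28
P2: v1 -> pp1 = 28
P3: v1 -> pp1 = 28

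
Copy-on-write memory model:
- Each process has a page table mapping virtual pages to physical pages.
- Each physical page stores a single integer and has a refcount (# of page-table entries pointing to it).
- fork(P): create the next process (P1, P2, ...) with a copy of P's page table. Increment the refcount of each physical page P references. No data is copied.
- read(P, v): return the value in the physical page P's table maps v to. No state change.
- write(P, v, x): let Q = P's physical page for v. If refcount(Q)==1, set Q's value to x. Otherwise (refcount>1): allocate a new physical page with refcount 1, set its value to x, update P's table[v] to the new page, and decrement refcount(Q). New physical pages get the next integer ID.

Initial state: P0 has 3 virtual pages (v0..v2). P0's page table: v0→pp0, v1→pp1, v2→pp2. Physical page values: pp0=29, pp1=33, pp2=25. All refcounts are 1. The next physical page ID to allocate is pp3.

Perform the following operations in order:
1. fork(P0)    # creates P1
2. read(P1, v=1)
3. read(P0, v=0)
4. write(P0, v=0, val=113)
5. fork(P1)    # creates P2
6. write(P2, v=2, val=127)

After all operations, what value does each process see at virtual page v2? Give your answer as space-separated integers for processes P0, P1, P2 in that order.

Op 1: fork(P0) -> P1. 3 ppages; refcounts: pp0:2 pp1:2 pp2:2
Op 2: read(P1, v1) -> 33. No state change.
Op 3: read(P0, v0) -> 29. No state change.
Op 4: write(P0, v0, 113). refcount(pp0)=2>1 -> COPY to pp3. 4 ppages; refcounts: pp0:1 pp1:2 pp2:2 pp3:1
Op 5: fork(P1) -> P2. 4 ppages; refcounts: pp0:2 pp1:3 pp2:3 pp3:1
Op 6: write(P2, v2, 127). refcount(pp2)=3>1 -> COPY to pp4. 5 ppages; refcounts: pp0:2 pp1:3 pp2:2 pp3:1 pp4:1
P0: v2 -> pp2 = 25
P1: v2 -> pp2 = 25
P2: v2 -> pp4 = 127

Answer: 25 25 127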